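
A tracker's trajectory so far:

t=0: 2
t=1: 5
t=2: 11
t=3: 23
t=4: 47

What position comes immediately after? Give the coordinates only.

Step-to-step displacements: +3, +6, +12, +24; each is 2× the previous.
step 5: 47 + 48 → 95

95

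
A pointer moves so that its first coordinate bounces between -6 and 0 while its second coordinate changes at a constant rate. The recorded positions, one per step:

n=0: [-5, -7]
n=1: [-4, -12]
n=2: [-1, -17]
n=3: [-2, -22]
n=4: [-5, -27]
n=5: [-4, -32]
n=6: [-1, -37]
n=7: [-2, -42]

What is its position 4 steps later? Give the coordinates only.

The first coordinate reflects between -6 and 0, moving 3 per step.
  step 8: -2 → -5
  step 9: -5 → -4
  step 10: -4 → -1
  step 11: -1 → -2
The second coordinate changes by -5 each step: at step 11 it is -62.

[-2, -62]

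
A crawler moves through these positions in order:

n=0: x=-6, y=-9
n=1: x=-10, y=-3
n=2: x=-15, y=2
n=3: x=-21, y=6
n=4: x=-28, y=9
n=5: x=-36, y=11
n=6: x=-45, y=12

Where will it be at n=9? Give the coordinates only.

Successive displacements: (-4, +6), (-5, +5), (-6, +4), (-7, +3), (-8, +2), (-9, +1) — each changes by (-1, -1).
step 7: x=-45, y=12 + (-10, +0) → x=-55, y=12
step 8: x=-55, y=12 + (-11, -1) → x=-66, y=11
step 9: x=-66, y=11 + (-12, -2) → x=-78, y=9

x=-78, y=9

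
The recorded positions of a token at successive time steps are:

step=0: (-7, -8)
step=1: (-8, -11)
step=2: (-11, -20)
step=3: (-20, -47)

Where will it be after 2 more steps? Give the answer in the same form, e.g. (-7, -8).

(-128, -371)

The jumps are (-1, -3), (-3, -9), (-9, -27) — a geometric progression with ratio 3.
step 4: (-20, -47) + (-27, -81) → (-47, -128)
step 5: (-47, -128) + (-81, -243) → (-128, -371)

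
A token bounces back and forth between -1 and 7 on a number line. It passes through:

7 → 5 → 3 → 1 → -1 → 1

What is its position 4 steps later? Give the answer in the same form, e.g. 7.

5

The value reflects between -1 and 7, moving 2 per step.
  step 6: 1 → 3
  step 7: 3 → 5
  step 8: 5 → 7
  step 9: 7 → 5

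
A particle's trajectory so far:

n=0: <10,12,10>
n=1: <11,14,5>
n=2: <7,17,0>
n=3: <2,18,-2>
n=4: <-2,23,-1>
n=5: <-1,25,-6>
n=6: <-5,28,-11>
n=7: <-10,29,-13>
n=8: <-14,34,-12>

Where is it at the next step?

<-13,36,-17>

The moves between consecutive positions are <+1,+2,-5>, <-4,+3,-5>, <-5,+1,-2>, <-4,+5,+1>, <+1,+2,-5>, <-4,+3,-5>, <-5,+1,-2>, <-4,+5,+1>; they repeat the 4-cycle [<+1,+2,-5>, <-4,+3,-5>, <-5,+1,-2>, <-4,+5,+1>].
step 9: apply <+1,+2,-5> → <-13,36,-17>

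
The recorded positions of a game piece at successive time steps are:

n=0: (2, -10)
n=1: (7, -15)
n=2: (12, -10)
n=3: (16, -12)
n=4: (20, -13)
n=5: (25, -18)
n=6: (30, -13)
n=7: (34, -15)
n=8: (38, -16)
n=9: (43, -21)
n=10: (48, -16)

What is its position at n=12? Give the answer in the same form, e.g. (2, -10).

The moves between consecutive positions are (+5, -5), (+5, +5), (+4, -2), (+4, -1), (+5, -5), (+5, +5), (+4, -2), (+4, -1), (+5, -5), (+5, +5); they repeat the 4-cycle [(+5, -5), (+5, +5), (+4, -2), (+4, -1)].
step 11: apply (+4, -2) → (52, -18)
step 12: apply (+4, -1) → (56, -19)

(56, -19)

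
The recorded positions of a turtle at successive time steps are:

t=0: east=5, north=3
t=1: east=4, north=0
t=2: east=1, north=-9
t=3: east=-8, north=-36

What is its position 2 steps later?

east=-116, north=-360

Step-to-step displacements: (-1,-3), (-3,-9), (-9,-27); each is 3× the previous.
step 4: east=-8, north=-36 + (-27,-81) → east=-35, north=-117
step 5: east=-35, north=-117 + (-81,-243) → east=-116, north=-360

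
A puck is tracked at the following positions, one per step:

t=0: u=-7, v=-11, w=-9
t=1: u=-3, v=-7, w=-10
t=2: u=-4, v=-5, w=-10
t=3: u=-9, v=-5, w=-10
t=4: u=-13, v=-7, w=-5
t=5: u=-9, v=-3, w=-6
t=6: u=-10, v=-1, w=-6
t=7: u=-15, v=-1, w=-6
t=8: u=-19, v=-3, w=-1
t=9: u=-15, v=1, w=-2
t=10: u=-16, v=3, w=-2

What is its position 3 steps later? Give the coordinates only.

u=-21, v=5, w=2

Step-to-step displacements: (+4, +4, -1), (-1, +2, +0), (-5, +0, +0), (-4, -2, +5), (+4, +4, -1), (-1, +2, +0), (-5, +0, +0), (-4, -2, +5), (+4, +4, -1), (-1, +2, +0) — a repeating cycle of length 4.
step 11: apply (-5, +0, +0) → u=-21, v=3, w=-2
step 12: apply (-4, -2, +5) → u=-25, v=1, w=3
step 13: apply (+4, +4, -1) → u=-21, v=5, w=2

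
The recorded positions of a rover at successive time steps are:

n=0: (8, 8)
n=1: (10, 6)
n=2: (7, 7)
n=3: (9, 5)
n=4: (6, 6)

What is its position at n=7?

The moves between consecutive positions are (+2, -2), (-3, +1), (+2, -2), (-3, +1); they repeat the 2-cycle [(+2, -2), (-3, +1)].
step 5: apply (+2, -2) → (8, 4)
step 6: apply (-3, +1) → (5, 5)
step 7: apply (+2, -2) → (7, 3)

(7, 3)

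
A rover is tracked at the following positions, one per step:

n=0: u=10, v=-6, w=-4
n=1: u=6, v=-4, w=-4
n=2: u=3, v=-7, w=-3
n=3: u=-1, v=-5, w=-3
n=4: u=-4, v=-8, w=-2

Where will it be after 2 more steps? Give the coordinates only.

u=-11, v=-9, w=-1

Differencing gives (-4, +2, +0), (-3, -3, +1), (-4, +2, +0), (-3, -3, +1). This is the pattern (-4, +2, +0), (-3, -3, +1) repeated.
step 5: apply (-4, +2, +0) → u=-8, v=-6, w=-2
step 6: apply (-3, -3, +1) → u=-11, v=-9, w=-1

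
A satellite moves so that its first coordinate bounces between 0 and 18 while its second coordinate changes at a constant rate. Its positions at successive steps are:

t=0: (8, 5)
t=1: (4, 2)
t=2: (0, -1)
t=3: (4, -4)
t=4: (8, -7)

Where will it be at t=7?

(16, -16)

The first coordinate travels 4 per step and bounces off the walls at 0 and 18.
  step 5: 8 → 12
  step 6: 12 → 16
  step 7: 16 → 16
The second coordinate changes by -3 each step: at step 7 it is -16.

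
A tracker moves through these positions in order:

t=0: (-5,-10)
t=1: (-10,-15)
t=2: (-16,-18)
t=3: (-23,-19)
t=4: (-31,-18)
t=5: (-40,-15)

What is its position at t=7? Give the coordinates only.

First differences are (-5,-5), (-6,-3), (-7,-1), (-8,+1), (-9,+3); their common second difference is (-1,+2) (constant acceleration).
step 6: (-40,-15) + (-10,+5) → (-50,-10)
step 7: (-50,-10) + (-11,+7) → (-61,-3)

(-61,-3)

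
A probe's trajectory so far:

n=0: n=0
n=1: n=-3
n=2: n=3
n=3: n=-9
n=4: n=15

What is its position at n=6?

The jumps are -3, +6, -12, +24 — a geometric progression with ratio -2.
step 5: 15 − 48 → n=-33
step 6: -33 + 96 → n=63

n=63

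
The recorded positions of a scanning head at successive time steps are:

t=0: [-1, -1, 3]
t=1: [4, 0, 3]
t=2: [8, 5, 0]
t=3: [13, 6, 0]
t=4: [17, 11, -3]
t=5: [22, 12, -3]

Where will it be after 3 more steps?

Step-to-step displacements: [+5, +1, +0], [+4, +5, -3], [+5, +1, +0], [+4, +5, -3], [+5, +1, +0] — a repeating cycle of length 2.
step 6: apply [+4, +5, -3] → [26, 17, -6]
step 7: apply [+5, +1, +0] → [31, 18, -6]
step 8: apply [+4, +5, -3] → [35, 23, -9]

[35, 23, -9]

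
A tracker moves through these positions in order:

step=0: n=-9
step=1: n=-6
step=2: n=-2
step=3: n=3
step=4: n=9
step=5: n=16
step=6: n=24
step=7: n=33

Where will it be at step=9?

First differences are +3, +4, +5, +6, +7, +8, +9; their common second difference is +1 (constant acceleration).
step 8: 33 + 10 → n=43
step 9: 43 + 11 → n=54

n=54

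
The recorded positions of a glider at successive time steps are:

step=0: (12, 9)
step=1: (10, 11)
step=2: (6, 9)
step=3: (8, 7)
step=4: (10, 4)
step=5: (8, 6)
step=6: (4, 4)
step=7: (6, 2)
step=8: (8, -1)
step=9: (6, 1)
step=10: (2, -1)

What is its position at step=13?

Differencing gives (-2, +2), (-4, -2), (+2, -2), (+2, -3), (-2, +2), (-4, -2), (+2, -2), (+2, -3), (-2, +2), (-4, -2). This is the pattern (-2, +2), (-4, -2), (+2, -2), (+2, -3) repeated.
step 11: apply (+2, -2) → (4, -3)
step 12: apply (+2, -3) → (6, -6)
step 13: apply (-2, +2) → (4, -4)

(4, -4)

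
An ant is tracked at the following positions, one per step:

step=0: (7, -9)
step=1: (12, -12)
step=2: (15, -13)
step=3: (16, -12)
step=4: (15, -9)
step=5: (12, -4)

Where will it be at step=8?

Successive displacements: (+5, -3), (+3, -1), (+1, +1), (-1, +3), (-3, +5) — each changes by (-2, +2).
step 6: (12, -4) + (-5, +7) → (7, 3)
step 7: (7, 3) + (-7, +9) → (0, 12)
step 8: (0, 12) + (-9, +11) → (-9, 23)

(-9, 23)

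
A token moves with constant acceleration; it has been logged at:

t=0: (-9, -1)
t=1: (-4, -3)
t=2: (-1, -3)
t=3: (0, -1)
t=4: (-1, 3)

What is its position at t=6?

Taking differences between consecutive positions: (+5, -2), (+3, +0), (+1, +2), (-1, +4). These grow by (-2, +2) each step.
step 5: (-1, 3) + (-3, +6) → (-4, 9)
step 6: (-4, 9) + (-5, +8) → (-9, 17)

(-9, 17)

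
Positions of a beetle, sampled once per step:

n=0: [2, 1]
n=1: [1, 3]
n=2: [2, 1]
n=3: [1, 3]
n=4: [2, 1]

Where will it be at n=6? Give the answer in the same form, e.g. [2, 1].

[2, 1]

Step-to-step displacements: [-1, +2], [+1, -2], [-1, +2], [+1, -2]; each is -1× the previous.
step 5: [2, 1] + [-1, +2] → [1, 3]
step 6: [1, 3] + [+1, -2] → [2, 1]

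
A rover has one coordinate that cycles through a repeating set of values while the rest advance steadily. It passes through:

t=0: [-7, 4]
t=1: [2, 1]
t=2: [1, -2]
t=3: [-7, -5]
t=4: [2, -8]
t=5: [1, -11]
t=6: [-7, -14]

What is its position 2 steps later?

[1, -20]

The first coordinate repeats the cycle [-7, 2, 1] with period 3; step 8 mod 3 = 2, giving 1.
The second coordinate changes by -3 each step, so at step 8 it is 4 + 8·(-3) = -20.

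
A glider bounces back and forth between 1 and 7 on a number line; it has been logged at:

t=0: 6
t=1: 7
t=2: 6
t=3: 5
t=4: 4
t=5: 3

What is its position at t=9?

3

The value reflects between 1 and 7, moving 1 per step.
  step 6: 3 → 2
  step 7: 2 → 1
  step 8: 1 → 2
  step 9: 2 → 3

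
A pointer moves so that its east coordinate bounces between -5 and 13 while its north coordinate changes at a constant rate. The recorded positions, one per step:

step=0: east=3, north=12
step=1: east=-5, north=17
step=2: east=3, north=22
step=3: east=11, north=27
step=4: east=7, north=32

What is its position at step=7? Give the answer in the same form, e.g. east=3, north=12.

east=7, north=47

The east coordinate reflects between -5 and 13, moving 8 per step.
  step 5: 7 → -1
  step 6: -1 → -1
  step 7: -1 → 7
The north coordinate changes by +5 each step: at step 7 it is 47.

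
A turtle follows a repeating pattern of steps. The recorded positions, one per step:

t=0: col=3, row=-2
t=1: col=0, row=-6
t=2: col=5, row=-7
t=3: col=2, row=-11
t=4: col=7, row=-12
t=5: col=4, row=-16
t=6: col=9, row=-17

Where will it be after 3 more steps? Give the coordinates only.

col=8, row=-26

The moves between consecutive positions are (-3,-4), (+5,-1), (-3,-4), (+5,-1), (-3,-4), (+5,-1); they repeat the 2-cycle [(-3,-4), (+5,-1)].
step 7: apply (-3,-4) → col=6, row=-21
step 8: apply (+5,-1) → col=11, row=-22
step 9: apply (-3,-4) → col=8, row=-26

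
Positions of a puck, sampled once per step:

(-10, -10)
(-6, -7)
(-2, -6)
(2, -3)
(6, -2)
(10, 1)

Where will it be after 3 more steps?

(22, 6)

Step-to-step displacements: (+4, +3), (+4, +1), (+4, +3), (+4, +1), (+4, +3) — a repeating cycle of length 2.
step 6: apply (+4, +1) → (14, 2)
step 7: apply (+4, +3) → (18, 5)
step 8: apply (+4, +1) → (22, 6)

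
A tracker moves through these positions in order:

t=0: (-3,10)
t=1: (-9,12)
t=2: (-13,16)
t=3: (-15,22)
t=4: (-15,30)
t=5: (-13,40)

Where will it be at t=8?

First differences are (-6,+2), (-4,+4), (-2,+6), (+0,+8), (+2,+10); their common second difference is (+2,+2) (constant acceleration).
step 6: (-13,40) + (+4,+12) → (-9,52)
step 7: (-9,52) + (+6,+14) → (-3,66)
step 8: (-3,66) + (+8,+16) → (5,82)

(5,82)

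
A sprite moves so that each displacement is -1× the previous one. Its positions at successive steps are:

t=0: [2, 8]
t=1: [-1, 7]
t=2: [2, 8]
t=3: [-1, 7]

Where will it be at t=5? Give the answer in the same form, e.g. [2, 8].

Consecutive displacements [-3, -1], [+3, +1], [-3, -1] scale by a factor of -1 each step.
step 4: [-1, 7] + [+3, +1] → [2, 8]
step 5: [2, 8] + [-3, -1] → [-1, 7]

[-1, 7]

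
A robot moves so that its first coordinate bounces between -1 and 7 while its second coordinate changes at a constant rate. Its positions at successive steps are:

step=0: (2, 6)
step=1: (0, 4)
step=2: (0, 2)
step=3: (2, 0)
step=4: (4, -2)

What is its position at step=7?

The first coordinate reflects between -1 and 7, moving 2 per step.
  step 5: 4 → 6
  step 6: 6 → 6
  step 7: 6 → 4
The second coordinate changes by -2 each step: at step 7 it is -8.

(4, -8)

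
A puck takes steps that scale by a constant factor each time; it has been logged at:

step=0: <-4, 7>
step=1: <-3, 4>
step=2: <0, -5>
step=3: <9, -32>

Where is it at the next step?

Consecutive displacements <+1, -3>, <+3, -9>, <+9, -27> scale by a factor of 3 each step.
step 4: <9, -32> + <+27, -81> → <36, -113>

<36, -113>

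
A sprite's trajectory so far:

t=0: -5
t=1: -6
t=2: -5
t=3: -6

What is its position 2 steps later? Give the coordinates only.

The jumps are -1, +1, -1 — a geometric progression with ratio -1.
step 4: -6 + 1 → -5
step 5: -5 − 1 → -6

-6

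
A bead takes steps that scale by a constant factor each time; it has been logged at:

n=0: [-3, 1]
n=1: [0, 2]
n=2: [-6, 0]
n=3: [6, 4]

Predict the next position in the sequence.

Step-to-step displacements: [+3, +1], [-6, -2], [+12, +4]; each is -2× the previous.
step 4: [6, 4] + [-24, -8] → [-18, -4]

[-18, -4]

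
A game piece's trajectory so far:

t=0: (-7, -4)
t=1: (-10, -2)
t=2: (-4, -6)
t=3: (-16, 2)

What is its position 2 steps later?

Step-to-step displacements: (-3, +2), (+6, -4), (-12, +8); each is -2× the previous.
step 4: (-16, 2) + (+24, -16) → (8, -14)
step 5: (8, -14) + (-48, +32) → (-40, 18)

(-40, 18)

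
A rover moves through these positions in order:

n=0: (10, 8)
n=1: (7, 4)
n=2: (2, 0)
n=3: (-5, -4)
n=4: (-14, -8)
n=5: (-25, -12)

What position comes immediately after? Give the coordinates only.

(-38, -16)

Successive displacements: (-3, -4), (-5, -4), (-7, -4), (-9, -4), (-11, -4) — each changes by (-2, +0).
step 6: (-25, -12) + (-13, -4) → (-38, -16)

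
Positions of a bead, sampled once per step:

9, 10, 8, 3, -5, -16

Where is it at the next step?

-30

Successive displacements: +1, -2, -5, -8, -11 — each changes by -3.
step 6: -16 − 14 → -30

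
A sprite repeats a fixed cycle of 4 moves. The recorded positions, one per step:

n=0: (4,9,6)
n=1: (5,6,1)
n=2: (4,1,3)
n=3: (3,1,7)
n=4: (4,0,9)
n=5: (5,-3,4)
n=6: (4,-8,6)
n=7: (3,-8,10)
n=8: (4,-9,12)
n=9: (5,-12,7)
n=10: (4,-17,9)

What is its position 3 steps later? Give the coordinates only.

Step-to-step displacements: (+1,-3,-5), (-1,-5,+2), (-1,+0,+4), (+1,-1,+2), (+1,-3,-5), (-1,-5,+2), (-1,+0,+4), (+1,-1,+2), (+1,-3,-5), (-1,-5,+2) — a repeating cycle of length 4.
step 11: apply (-1,+0,+4) → (3,-17,13)
step 12: apply (+1,-1,+2) → (4,-18,15)
step 13: apply (+1,-3,-5) → (5,-21,10)

(5,-21,10)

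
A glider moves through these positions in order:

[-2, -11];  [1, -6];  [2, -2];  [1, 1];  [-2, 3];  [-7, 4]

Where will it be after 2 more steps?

First differences are [+3, +5], [+1, +4], [-1, +3], [-3, +2], [-5, +1]; their common second difference is [-2, -1] (constant acceleration).
step 6: [-7, 4] + [-7, +0] → [-14, 4]
step 7: [-14, 4] + [-9, -1] → [-23, 3]

[-23, 3]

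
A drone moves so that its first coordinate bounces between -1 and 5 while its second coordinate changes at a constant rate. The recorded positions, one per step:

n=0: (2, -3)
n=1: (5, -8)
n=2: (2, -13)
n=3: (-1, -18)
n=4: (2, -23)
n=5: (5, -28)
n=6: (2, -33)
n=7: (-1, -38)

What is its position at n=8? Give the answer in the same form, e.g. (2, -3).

The first coordinate reflects between -1 and 5, moving 3 per step.
  step 8: -1 → 2
The second coordinate changes by -5 each step: at step 8 it is -43.

(2, -43)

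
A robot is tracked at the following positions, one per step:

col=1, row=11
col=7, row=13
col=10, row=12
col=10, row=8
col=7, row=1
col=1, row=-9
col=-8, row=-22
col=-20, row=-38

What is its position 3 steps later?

col=-74, row=-104

Successive displacements: (+6, +2), (+3, -1), (+0, -4), (-3, -7), (-6, -10), (-9, -13), (-12, -16) — each changes by (-3, -3).
step 8: col=-20, row=-38 + (-15, -19) → col=-35, row=-57
step 9: col=-35, row=-57 + (-18, -22) → col=-53, row=-79
step 10: col=-53, row=-79 + (-21, -25) → col=-74, row=-104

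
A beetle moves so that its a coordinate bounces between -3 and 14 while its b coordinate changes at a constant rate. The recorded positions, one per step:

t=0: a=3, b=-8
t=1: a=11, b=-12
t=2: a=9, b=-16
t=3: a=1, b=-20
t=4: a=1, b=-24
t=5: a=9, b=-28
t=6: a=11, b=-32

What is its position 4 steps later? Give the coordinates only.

a=13, b=-48

The a coordinate reflects between -3 and 14, moving 8 per step.
  step 7: 11 → 3
  step 8: 3 → -1
  step 9: -1 → 7
  step 10: 7 → 13
The b coordinate changes by -4 each step: at step 10 it is -48.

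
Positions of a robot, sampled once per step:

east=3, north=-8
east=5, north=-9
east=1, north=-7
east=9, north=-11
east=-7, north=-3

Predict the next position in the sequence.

The jumps are (+2, -1), (-4, +2), (+8, -4), (-16, +8) — a geometric progression with ratio -2.
step 5: east=-7, north=-3 + (+32, -16) → east=25, north=-19

east=25, north=-19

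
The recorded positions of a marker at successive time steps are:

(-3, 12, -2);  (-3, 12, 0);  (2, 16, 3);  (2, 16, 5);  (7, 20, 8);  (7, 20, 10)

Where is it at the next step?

(12, 24, 13)

Step-to-step displacements: (+0, +0, +2), (+5, +4, +3), (+0, +0, +2), (+5, +4, +3), (+0, +0, +2) — a repeating cycle of length 2.
step 6: apply (+5, +4, +3) → (12, 24, 13)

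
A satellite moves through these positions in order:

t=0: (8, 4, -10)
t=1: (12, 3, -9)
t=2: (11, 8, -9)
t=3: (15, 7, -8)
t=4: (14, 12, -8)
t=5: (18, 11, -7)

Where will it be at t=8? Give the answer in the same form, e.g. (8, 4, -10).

(20, 20, -6)

Differencing gives (+4, -1, +1), (-1, +5, +0), (+4, -1, +1), (-1, +5, +0), (+4, -1, +1). This is the pattern (+4, -1, +1), (-1, +5, +0) repeated.
step 6: apply (-1, +5, +0) → (17, 16, -7)
step 7: apply (+4, -1, +1) → (21, 15, -6)
step 8: apply (-1, +5, +0) → (20, 20, -6)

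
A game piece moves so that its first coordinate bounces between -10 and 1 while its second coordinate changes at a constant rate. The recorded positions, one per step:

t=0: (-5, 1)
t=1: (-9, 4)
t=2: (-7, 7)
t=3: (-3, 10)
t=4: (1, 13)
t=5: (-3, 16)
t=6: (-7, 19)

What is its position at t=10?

(-1, 31)

The first coordinate travels 4 per step and bounces off the walls at -10 and 1.
  step 7: -7 → -9
  step 8: -9 → -5
  step 9: -5 → -1
  step 10: -1 → -1
The second coordinate changes by +3 each step: at step 10 it is 31.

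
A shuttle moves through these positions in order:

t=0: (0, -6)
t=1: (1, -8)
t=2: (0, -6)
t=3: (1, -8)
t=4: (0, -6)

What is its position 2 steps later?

The jumps are (+1, -2), (-1, +2), (+1, -2), (-1, +2) — a geometric progression with ratio -1.
step 5: (0, -6) + (+1, -2) → (1, -8)
step 6: (1, -8) + (-1, +2) → (0, -6)

(0, -6)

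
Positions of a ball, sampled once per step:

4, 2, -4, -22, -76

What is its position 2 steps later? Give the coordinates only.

The jumps are -2, -6, -18, -54 — a geometric progression with ratio 3.
step 5: -76 − 162 → -238
step 6: -238 − 486 → -724

-724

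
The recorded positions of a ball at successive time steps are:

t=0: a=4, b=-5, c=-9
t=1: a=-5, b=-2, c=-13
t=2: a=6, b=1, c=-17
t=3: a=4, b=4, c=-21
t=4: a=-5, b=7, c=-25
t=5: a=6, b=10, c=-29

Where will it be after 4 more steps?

a=4, b=22, c=-45

A: cycles through 4, -5, 6 every 3 steps. Step 9 lands at position 0 of the cycle → 4.
B: linear, +3 per step → 22 at step 9.
C: linear, -4 per step → -45 at step 9.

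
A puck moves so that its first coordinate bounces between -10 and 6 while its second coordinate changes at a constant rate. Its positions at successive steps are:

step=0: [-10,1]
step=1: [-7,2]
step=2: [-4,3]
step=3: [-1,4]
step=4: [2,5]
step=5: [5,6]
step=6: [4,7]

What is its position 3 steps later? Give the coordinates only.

The first coordinate reflects between -10 and 6, moving 3 per step.
  step 7: 4 → 1
  step 8: 1 → -2
  step 9: -2 → -5
The second coordinate changes by +1 each step: at step 9 it is 10.

[-5,10]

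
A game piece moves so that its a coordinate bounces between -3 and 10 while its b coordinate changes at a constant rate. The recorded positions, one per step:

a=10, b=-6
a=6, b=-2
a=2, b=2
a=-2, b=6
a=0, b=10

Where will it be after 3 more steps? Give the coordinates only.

The a coordinate reflects between -3 and 10, moving 4 per step.
  step 5: 0 → 4
  step 6: 4 → 8
  step 7: 8 → 8
The b coordinate changes by +4 each step: at step 7 it is 22.

a=8, b=22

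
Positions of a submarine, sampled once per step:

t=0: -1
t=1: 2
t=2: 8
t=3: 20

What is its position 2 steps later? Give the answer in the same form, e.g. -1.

The jumps are +3, +6, +12 — a geometric progression with ratio 2.
step 4: 20 + 24 → 44
step 5: 44 + 48 → 92

92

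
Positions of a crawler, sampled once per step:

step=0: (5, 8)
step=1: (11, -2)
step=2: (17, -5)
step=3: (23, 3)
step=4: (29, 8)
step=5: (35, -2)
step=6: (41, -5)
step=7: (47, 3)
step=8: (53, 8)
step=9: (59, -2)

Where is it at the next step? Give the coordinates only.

(65, -5)

The first coordinate changes by +6 each step, so at step 10 it is 5 + 10·(6) = 65.
The second coordinate repeats the cycle [8, -2, -5, 3] with period 4; step 10 mod 4 = 2, giving -5.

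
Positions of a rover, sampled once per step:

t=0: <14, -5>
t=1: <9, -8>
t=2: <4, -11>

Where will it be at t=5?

<-11, -20>

Constant displacement of <-5, -3> per step.
step 3: <4, -11> + <-5, -3> → <-1, -14>
step 4: <-1, -14> + <-5, -3> → <-6, -17>
step 5: <-6, -17> + <-5, -3> → <-11, -20>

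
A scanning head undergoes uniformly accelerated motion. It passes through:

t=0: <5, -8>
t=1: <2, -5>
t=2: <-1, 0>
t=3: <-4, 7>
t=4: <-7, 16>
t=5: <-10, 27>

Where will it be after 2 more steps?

First differences are <-3, +3>, <-3, +5>, <-3, +7>, <-3, +9>, <-3, +11>; their common second difference is <+0, +2> (constant acceleration).
step 6: <-10, 27> + <-3, +13> → <-13, 40>
step 7: <-13, 40> + <-3, +15> → <-16, 55>

<-16, 55>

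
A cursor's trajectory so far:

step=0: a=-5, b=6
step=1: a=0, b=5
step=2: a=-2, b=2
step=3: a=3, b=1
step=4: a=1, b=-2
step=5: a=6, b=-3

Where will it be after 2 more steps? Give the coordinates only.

The moves between consecutive positions are (+5, -1), (-2, -3), (+5, -1), (-2, -3), (+5, -1); they repeat the 2-cycle [(+5, -1), (-2, -3)].
step 6: apply (-2, -3) → a=4, b=-6
step 7: apply (+5, -1) → a=9, b=-7

a=9, b=-7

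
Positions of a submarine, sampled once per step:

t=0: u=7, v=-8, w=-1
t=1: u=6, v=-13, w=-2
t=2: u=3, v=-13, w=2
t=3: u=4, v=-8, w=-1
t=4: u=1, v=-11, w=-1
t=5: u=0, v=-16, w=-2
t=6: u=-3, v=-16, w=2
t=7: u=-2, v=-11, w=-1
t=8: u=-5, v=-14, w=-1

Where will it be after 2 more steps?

Step-to-step displacements: (-1,-5,-1), (-3,+0,+4), (+1,+5,-3), (-3,-3,+0), (-1,-5,-1), (-3,+0,+4), (+1,+5,-3), (-3,-3,+0) — a repeating cycle of length 4.
step 9: apply (-1,-5,-1) → u=-6, v=-19, w=-2
step 10: apply (-3,+0,+4) → u=-9, v=-19, w=2

u=-9, v=-19, w=2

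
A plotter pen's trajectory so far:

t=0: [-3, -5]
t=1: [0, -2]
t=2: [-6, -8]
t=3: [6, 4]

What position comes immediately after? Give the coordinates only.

Step-to-step displacements: [+3, +3], [-6, -6], [+12, +12]; each is -2× the previous.
step 4: [6, 4] + [-24, -24] → [-18, -20]

[-18, -20]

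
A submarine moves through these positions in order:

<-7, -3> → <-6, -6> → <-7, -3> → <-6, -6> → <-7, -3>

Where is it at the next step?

Consecutive displacements <+1, -3>, <-1, +3>, <+1, -3>, <-1, +3> scale by a factor of -1 each step.
step 5: <-7, -3> + <+1, -3> → <-6, -6>

<-6, -6>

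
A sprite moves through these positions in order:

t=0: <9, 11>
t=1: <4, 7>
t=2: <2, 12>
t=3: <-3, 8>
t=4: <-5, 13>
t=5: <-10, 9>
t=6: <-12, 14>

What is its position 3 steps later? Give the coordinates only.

Step-to-step displacements: <-5, -4>, <-2, +5>, <-5, -4>, <-2, +5>, <-5, -4>, <-2, +5> — a repeating cycle of length 2.
step 7: apply <-5, -4> → <-17, 10>
step 8: apply <-2, +5> → <-19, 15>
step 9: apply <-5, -4> → <-24, 11>

<-24, 11>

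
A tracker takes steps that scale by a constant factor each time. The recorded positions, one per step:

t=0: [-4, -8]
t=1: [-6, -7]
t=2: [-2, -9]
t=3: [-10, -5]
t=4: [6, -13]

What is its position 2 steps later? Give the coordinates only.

[38, -29]

Consecutive displacements [-2, +1], [+4, -2], [-8, +4], [+16, -8] scale by a factor of -2 each step.
step 5: [6, -13] + [-32, +16] → [-26, 3]
step 6: [-26, 3] + [+64, -32] → [38, -29]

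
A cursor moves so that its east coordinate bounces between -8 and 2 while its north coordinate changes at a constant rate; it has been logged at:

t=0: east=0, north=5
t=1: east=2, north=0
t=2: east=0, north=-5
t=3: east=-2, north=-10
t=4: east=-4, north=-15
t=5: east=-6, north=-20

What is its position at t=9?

The east coordinate reflects between -8 and 2, moving 2 per step.
  step 6: -6 → -8
  step 7: -8 → -6
  step 8: -6 → -4
  step 9: -4 → -2
The north coordinate changes by -5 each step: at step 9 it is -40.

east=-2, north=-40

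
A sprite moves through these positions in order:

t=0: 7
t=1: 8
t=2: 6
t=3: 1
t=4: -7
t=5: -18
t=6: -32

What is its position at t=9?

-92

Taking differences between consecutive positions: +1, -2, -5, -8, -11, -14. These grow by -3 each step.
step 7: -32 − 17 → -49
step 8: -49 − 20 → -69
step 9: -69 − 23 → -92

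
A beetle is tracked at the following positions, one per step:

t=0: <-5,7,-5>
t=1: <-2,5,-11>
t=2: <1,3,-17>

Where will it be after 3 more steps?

Each step adds <+3,-2,-6> to the position.
step 3: <1,3,-17> + <+3,-2,-6> → <4,1,-23>
step 4: <4,1,-23> + <+3,-2,-6> → <7,-1,-29>
step 5: <7,-1,-29> + <+3,-2,-6> → <10,-3,-35>

<10,-3,-35>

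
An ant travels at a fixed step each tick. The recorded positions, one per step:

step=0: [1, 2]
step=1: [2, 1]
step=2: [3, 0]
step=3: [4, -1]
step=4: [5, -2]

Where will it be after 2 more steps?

[7, -4]

Constant displacement of [+1, -1] per step.
step 5: [5, -2] + [+1, -1] → [6, -3]
step 6: [6, -3] + [+1, -1] → [7, -4]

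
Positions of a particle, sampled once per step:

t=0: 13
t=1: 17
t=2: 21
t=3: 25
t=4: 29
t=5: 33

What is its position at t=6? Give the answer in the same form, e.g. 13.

37

The position changes by +4 every step.
step 6: 33 + 4 → 37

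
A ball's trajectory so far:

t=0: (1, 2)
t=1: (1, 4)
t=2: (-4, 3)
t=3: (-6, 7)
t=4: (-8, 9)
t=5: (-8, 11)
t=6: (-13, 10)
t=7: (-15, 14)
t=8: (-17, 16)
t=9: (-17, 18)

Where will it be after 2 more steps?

(-24, 21)

The moves between consecutive positions are (+0, +2), (-5, -1), (-2, +4), (-2, +2), (+0, +2), (-5, -1), (-2, +4), (-2, +2), (+0, +2); they repeat the 4-cycle [(+0, +2), (-5, -1), (-2, +4), (-2, +2)].
step 10: apply (-5, -1) → (-22, 17)
step 11: apply (-2, +4) → (-24, 21)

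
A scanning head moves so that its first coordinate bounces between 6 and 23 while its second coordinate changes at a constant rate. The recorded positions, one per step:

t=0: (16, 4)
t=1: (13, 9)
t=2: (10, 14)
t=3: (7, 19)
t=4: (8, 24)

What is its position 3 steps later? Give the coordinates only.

(17, 39)

The first coordinate travels 3 per step and bounces off the walls at 6 and 23.
  step 5: 8 → 11
  step 6: 11 → 14
  step 7: 14 → 17
The second coordinate changes by +5 each step: at step 7 it is 39.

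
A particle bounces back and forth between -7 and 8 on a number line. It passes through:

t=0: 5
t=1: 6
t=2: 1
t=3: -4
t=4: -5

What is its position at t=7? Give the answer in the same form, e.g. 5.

The value travels 5 per step and bounces off the walls at -7 and 8.
  step 5: -5 → 0
  step 6: 0 → 5
  step 7: 5 → 6

6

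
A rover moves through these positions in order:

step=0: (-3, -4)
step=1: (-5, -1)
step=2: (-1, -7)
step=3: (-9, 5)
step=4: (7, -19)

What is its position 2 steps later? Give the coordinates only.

Consecutive displacements (-2, +3), (+4, -6), (-8, +12), (+16, -24) scale by a factor of -2 each step.
step 5: (7, -19) + (-32, +48) → (-25, 29)
step 6: (-25, 29) + (+64, -96) → (39, -67)

(39, -67)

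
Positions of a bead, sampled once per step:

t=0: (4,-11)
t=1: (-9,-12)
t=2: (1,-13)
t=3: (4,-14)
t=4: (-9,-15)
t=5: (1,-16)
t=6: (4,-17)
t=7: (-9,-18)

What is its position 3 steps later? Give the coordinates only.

The first coordinate repeats the cycle [4, -9, 1] with period 3; step 10 mod 3 = 1, giving -9.
The second coordinate changes by -1 each step, so at step 10 it is -11 + 10·(-1) = -21.

(-9,-21)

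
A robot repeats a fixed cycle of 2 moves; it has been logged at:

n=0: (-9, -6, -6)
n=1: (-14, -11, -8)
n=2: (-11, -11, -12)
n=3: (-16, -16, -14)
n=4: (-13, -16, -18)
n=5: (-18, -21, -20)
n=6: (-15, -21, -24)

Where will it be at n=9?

(-22, -31, -32)

The moves between consecutive positions are (-5, -5, -2), (+3, +0, -4), (-5, -5, -2), (+3, +0, -4), (-5, -5, -2), (+3, +0, -4); they repeat the 2-cycle [(-5, -5, -2), (+3, +0, -4)].
step 7: apply (-5, -5, -2) → (-20, -26, -26)
step 8: apply (+3, +0, -4) → (-17, -26, -30)
step 9: apply (-5, -5, -2) → (-22, -31, -32)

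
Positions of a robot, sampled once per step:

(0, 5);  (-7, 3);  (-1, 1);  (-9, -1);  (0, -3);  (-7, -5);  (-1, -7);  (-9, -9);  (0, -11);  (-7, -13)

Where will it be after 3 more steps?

(0, -19)

The first coordinate repeats the cycle [0, -7, -1, -9] with period 4; step 12 mod 4 = 0, giving 0.
The second coordinate changes by -2 each step, so at step 12 it is 5 + 12·(-2) = -19.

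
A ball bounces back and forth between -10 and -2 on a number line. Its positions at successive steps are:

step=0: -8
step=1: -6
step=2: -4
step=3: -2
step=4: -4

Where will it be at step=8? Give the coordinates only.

The value reflects between -10 and -2, moving 2 per step.
  step 5: -4 → -6
  step 6: -6 → -8
  step 7: -8 → -10
  step 8: -10 → -8

-8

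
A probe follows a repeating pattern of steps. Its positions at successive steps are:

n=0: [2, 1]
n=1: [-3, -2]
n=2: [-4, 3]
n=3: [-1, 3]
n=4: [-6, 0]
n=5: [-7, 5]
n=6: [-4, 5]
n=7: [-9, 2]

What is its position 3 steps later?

[-12, 4]

Step-to-step displacements: [-5, -3], [-1, +5], [+3, +0], [-5, -3], [-1, +5], [+3, +0], [-5, -3] — a repeating cycle of length 3.
step 8: apply [-1, +5] → [-10, 7]
step 9: apply [+3, +0] → [-7, 7]
step 10: apply [-5, -3] → [-12, 4]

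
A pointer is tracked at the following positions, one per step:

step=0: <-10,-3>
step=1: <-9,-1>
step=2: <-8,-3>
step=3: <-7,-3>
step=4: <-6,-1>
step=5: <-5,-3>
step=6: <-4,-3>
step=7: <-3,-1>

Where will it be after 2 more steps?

<-1,-3>

The first coordinate changes by +1 each step, so at step 9 it is -10 + 9·(1) = -1.
The second coordinate repeats the cycle [-3, -1, -3] with period 3; step 9 mod 3 = 0, giving -3.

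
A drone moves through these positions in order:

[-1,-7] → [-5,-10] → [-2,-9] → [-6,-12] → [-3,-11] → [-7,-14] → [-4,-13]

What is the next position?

[-8,-16]

The moves between consecutive positions are [-4,-3], [+3,+1], [-4,-3], [+3,+1], [-4,-3], [+3,+1]; they repeat the 2-cycle [[-4,-3], [+3,+1]].
step 7: apply [-4,-3] → [-8,-16]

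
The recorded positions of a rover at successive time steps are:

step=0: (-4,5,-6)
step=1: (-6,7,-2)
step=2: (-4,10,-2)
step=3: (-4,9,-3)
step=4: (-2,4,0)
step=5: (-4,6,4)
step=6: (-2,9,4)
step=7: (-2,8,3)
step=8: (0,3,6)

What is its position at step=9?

(-2,5,10)

Step-to-step displacements: (-2,+2,+4), (+2,+3,+0), (+0,-1,-1), (+2,-5,+3), (-2,+2,+4), (+2,+3,+0), (+0,-1,-1), (+2,-5,+3) — a repeating cycle of length 4.
step 9: apply (-2,+2,+4) → (-2,5,10)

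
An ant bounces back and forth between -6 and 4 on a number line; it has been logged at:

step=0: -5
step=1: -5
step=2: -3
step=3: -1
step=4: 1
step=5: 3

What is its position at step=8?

The value travels 2 per step and bounces off the walls at -6 and 4.
  step 6: 3 → 3
  step 7: 3 → 1
  step 8: 1 → -1

-1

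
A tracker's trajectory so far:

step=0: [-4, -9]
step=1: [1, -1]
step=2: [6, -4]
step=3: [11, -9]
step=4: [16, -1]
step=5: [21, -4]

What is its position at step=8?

[36, -4]

The first coordinate changes by +5 each step, so at step 8 it is -4 + 8·(5) = 36.
The second coordinate repeats the cycle [-9, -1, -4] with period 3; step 8 mod 3 = 2, giving -4.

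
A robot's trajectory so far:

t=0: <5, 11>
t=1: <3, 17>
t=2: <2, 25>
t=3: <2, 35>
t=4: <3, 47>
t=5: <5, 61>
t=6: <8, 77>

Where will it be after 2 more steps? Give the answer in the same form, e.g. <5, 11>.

First differences are <-2, +6>, <-1, +8>, <+0, +10>, <+1, +12>, <+2, +14>, <+3, +16>; their common second difference is <+1, +2> (constant acceleration).
step 7: <8, 77> + <+4, +18> → <12, 95>
step 8: <12, 95> + <+5, +20> → <17, 115>

<17, 115>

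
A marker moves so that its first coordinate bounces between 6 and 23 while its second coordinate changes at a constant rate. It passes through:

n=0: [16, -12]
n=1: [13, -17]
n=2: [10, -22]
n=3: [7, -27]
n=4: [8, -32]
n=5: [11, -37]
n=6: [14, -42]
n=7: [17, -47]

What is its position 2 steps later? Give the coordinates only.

The first coordinate reflects between 6 and 23, moving 3 per step.
  step 8: 17 → 20
  step 9: 20 → 23
The second coordinate changes by -5 each step: at step 9 it is -57.

[23, -57]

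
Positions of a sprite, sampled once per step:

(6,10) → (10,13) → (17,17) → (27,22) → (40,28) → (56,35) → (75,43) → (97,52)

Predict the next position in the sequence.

First differences are (+4,+3), (+7,+4), (+10,+5), (+13,+6), (+16,+7), (+19,+8), (+22,+9); their common second difference is (+3,+1) (constant acceleration).
step 8: (97,52) + (+25,+10) → (122,62)

(122,62)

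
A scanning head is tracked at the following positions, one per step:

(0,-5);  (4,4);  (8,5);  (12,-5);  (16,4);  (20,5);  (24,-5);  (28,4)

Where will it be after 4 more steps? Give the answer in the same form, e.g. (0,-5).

(44,5)

First: linear, +4 per step → 44 at step 11.
Second: cycles through -5, 4, 5 every 3 steps. Step 11 lands at position 2 of the cycle → 5.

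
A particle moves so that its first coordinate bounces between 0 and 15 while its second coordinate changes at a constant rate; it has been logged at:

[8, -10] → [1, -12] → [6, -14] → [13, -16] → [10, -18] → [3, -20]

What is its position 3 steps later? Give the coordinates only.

[12, -26]

The first coordinate travels 7 per step and bounces off the walls at 0 and 15.
  step 6: 3 → 4
  step 7: 4 → 11
  step 8: 11 → 12
The second coordinate changes by -2 each step: at step 8 it is -26.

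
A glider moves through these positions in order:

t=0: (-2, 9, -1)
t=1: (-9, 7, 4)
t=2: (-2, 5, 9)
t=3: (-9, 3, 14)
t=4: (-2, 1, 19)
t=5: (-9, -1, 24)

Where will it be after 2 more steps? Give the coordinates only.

The first coordinate repeats the cycle [-2, -9] with period 2; step 7 mod 2 = 1, giving -9.
The second coordinate changes by -2 each step, so at step 7 it is 9 + 7·(-2) = -5.
The third coordinate changes by +5 each step, so at step 7 it is -1 + 7·(5) = 34.

(-9, -5, 34)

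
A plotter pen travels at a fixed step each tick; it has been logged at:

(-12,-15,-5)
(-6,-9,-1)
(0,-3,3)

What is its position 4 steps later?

The position changes by (+6,+6,+4) every step.
step 3: (0,-3,3) + (+6,+6,+4) → (6,3,7)
step 4: (6,3,7) + (+6,+6,+4) → (12,9,11)
step 5: (12,9,11) + (+6,+6,+4) → (18,15,15)
step 6: (18,15,15) + (+6,+6,+4) → (24,21,19)

(24,21,19)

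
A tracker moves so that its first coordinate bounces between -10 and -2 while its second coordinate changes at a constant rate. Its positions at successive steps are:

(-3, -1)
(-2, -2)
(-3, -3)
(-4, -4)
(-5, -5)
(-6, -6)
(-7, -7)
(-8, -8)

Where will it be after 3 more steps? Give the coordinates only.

The first coordinate reflects between -10 and -2, moving 1 per step.
  step 8: -8 → -9
  step 9: -9 → -10
  step 10: -10 → -9
The second coordinate changes by -1 each step: at step 10 it is -11.

(-9, -11)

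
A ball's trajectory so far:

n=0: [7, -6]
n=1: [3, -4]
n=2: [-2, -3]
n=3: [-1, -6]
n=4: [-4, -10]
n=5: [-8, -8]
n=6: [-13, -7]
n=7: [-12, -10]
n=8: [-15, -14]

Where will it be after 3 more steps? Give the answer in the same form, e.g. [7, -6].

[-23, -14]

The moves between consecutive positions are [-4, +2], [-5, +1], [+1, -3], [-3, -4], [-4, +2], [-5, +1], [+1, -3], [-3, -4]; they repeat the 4-cycle [[-4, +2], [-5, +1], [+1, -3], [-3, -4]].
step 9: apply [-4, +2] → [-19, -12]
step 10: apply [-5, +1] → [-24, -11]
step 11: apply [+1, -3] → [-23, -14]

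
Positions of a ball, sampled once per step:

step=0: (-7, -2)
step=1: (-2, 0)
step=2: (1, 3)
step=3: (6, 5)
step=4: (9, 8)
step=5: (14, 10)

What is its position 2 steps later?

The moves between consecutive positions are (+5, +2), (+3, +3), (+5, +2), (+3, +3), (+5, +2); they repeat the 2-cycle [(+5, +2), (+3, +3)].
step 6: apply (+3, +3) → (17, 13)
step 7: apply (+5, +2) → (22, 15)

(22, 15)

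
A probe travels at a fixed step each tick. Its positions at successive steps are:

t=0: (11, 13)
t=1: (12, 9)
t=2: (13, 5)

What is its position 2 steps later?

(15, -3)

The position changes by (+1, -4) every step.
step 3: (13, 5) + (+1, -4) → (14, 1)
step 4: (14, 1) + (+1, -4) → (15, -3)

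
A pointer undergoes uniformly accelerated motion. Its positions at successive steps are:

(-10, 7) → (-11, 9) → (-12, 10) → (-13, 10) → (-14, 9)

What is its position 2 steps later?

(-16, 4)

First differences are (-1, +2), (-1, +1), (-1, +0), (-1, -1); their common second difference is (+0, -1) (constant acceleration).
step 5: (-14, 9) + (-1, -2) → (-15, 7)
step 6: (-15, 7) + (-1, -3) → (-16, 4)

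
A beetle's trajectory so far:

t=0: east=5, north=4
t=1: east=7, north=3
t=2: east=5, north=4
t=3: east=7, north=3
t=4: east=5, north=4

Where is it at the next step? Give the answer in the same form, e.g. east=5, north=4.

The jumps are (+2, -1), (-2, +1), (+2, -1), (-2, +1) — a geometric progression with ratio -1.
step 5: east=5, north=4 + (+2, -1) → east=7, north=3

east=7, north=3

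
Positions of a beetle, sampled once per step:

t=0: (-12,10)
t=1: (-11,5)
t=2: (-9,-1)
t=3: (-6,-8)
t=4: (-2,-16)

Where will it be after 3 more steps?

Successive displacements: (+1,-5), (+2,-6), (+3,-7), (+4,-8) — each changes by (+1,-1).
step 5: (-2,-16) + (+5,-9) → (3,-25)
step 6: (3,-25) + (+6,-10) → (9,-35)
step 7: (9,-35) + (+7,-11) → (16,-46)

(16,-46)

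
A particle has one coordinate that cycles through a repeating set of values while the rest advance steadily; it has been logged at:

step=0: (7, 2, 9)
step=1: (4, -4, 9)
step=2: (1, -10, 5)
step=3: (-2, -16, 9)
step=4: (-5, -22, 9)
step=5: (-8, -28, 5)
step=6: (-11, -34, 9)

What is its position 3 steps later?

(-20, -52, 9)

First: linear, -3 per step → -20 at step 9.
Second: linear, -6 per step → -52 at step 9.
Third: cycles through 9, 9, 5 every 3 steps. Step 9 lands at position 0 of the cycle → 9.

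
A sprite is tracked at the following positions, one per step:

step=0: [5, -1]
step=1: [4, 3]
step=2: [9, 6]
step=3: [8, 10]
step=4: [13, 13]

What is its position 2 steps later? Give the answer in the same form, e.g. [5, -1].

The moves between consecutive positions are [-1, +4], [+5, +3], [-1, +4], [+5, +3]; they repeat the 2-cycle [[-1, +4], [+5, +3]].
step 5: apply [-1, +4] → [12, 17]
step 6: apply [+5, +3] → [17, 20]

[17, 20]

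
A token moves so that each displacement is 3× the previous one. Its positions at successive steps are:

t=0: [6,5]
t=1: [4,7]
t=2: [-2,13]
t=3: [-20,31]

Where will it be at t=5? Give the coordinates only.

[-236,247]

Step-to-step displacements: [-2,+2], [-6,+6], [-18,+18]; each is 3× the previous.
step 4: [-20,31] + [-54,+54] → [-74,85]
step 5: [-74,85] + [-162,+162] → [-236,247]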